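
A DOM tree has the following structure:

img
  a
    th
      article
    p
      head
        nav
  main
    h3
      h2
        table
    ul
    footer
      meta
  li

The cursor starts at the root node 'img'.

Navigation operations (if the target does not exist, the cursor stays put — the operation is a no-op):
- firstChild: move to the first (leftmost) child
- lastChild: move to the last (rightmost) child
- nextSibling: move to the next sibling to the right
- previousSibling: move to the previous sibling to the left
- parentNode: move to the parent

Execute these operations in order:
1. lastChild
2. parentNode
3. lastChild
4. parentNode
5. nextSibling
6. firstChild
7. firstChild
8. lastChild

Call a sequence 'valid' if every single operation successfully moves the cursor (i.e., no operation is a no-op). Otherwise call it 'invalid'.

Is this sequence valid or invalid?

Answer: invalid

Derivation:
After 1 (lastChild): li
After 2 (parentNode): img
After 3 (lastChild): li
After 4 (parentNode): img
After 5 (nextSibling): img (no-op, stayed)
After 6 (firstChild): a
After 7 (firstChild): th
After 8 (lastChild): article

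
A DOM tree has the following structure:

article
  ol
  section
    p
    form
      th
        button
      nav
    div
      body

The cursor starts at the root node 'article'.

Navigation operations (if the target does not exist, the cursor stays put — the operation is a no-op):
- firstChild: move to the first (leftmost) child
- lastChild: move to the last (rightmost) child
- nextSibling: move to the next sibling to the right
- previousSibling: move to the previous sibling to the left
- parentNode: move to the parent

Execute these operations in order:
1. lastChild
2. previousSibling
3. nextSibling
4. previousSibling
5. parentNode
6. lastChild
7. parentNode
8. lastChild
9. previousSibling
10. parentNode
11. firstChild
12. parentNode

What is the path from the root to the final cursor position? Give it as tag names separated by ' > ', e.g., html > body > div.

After 1 (lastChild): section
After 2 (previousSibling): ol
After 3 (nextSibling): section
After 4 (previousSibling): ol
After 5 (parentNode): article
After 6 (lastChild): section
After 7 (parentNode): article
After 8 (lastChild): section
After 9 (previousSibling): ol
After 10 (parentNode): article
After 11 (firstChild): ol
After 12 (parentNode): article

Answer: article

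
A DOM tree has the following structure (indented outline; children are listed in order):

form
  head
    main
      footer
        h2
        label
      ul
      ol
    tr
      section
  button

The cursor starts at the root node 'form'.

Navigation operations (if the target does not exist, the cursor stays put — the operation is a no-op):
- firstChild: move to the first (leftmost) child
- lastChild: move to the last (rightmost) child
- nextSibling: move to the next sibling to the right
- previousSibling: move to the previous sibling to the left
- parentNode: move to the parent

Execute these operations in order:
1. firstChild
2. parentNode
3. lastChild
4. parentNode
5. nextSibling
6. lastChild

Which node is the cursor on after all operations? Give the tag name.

Answer: button

Derivation:
After 1 (firstChild): head
After 2 (parentNode): form
After 3 (lastChild): button
After 4 (parentNode): form
After 5 (nextSibling): form (no-op, stayed)
After 6 (lastChild): button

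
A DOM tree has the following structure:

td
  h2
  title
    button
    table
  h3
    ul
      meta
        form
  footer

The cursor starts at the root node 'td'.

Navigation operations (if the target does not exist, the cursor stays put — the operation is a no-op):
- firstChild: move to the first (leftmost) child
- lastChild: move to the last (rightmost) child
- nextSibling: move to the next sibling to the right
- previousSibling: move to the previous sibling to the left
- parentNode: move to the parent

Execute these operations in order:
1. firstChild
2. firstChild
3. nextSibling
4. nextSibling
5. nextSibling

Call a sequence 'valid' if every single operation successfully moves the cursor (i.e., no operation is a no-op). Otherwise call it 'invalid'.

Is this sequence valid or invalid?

Answer: invalid

Derivation:
After 1 (firstChild): h2
After 2 (firstChild): h2 (no-op, stayed)
After 3 (nextSibling): title
After 4 (nextSibling): h3
After 5 (nextSibling): footer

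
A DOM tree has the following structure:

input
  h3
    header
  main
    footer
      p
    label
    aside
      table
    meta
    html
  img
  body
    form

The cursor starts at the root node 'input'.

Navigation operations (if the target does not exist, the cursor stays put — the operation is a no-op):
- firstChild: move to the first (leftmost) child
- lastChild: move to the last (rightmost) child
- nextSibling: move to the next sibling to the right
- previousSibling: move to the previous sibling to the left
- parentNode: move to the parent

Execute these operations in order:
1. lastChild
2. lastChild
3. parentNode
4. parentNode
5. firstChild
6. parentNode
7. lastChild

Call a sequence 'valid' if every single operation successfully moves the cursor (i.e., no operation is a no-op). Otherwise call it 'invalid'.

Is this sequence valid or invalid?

After 1 (lastChild): body
After 2 (lastChild): form
After 3 (parentNode): body
After 4 (parentNode): input
After 5 (firstChild): h3
After 6 (parentNode): input
After 7 (lastChild): body

Answer: valid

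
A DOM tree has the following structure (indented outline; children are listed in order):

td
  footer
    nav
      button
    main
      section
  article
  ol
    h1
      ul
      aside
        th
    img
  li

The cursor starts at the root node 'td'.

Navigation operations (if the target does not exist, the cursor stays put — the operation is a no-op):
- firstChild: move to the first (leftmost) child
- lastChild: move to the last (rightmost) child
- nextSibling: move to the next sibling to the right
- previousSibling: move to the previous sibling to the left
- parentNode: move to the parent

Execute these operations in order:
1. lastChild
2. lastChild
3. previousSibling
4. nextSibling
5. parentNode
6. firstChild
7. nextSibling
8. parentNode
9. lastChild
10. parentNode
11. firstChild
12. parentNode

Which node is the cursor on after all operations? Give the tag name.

After 1 (lastChild): li
After 2 (lastChild): li (no-op, stayed)
After 3 (previousSibling): ol
After 4 (nextSibling): li
After 5 (parentNode): td
After 6 (firstChild): footer
After 7 (nextSibling): article
After 8 (parentNode): td
After 9 (lastChild): li
After 10 (parentNode): td
After 11 (firstChild): footer
After 12 (parentNode): td

Answer: td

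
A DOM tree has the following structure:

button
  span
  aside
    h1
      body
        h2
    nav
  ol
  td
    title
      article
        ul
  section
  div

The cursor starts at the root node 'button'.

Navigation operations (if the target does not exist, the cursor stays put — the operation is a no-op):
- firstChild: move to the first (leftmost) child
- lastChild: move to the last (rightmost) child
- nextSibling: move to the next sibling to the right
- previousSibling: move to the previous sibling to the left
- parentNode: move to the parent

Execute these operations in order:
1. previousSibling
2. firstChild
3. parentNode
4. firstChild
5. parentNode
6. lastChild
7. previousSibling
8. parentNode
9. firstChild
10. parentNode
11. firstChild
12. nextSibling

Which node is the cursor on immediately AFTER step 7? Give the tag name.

Answer: section

Derivation:
After 1 (previousSibling): button (no-op, stayed)
After 2 (firstChild): span
After 3 (parentNode): button
After 4 (firstChild): span
After 5 (parentNode): button
After 6 (lastChild): div
After 7 (previousSibling): section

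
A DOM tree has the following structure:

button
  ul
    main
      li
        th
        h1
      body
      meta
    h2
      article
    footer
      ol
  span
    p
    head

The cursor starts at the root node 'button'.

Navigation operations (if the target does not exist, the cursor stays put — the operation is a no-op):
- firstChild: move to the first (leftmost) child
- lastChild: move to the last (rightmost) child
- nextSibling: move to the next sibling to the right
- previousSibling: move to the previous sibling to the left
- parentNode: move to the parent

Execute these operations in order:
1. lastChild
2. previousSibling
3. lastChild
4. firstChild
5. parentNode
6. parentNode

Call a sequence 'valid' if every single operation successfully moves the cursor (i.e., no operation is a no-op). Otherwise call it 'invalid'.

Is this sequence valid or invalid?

Answer: valid

Derivation:
After 1 (lastChild): span
After 2 (previousSibling): ul
After 3 (lastChild): footer
After 4 (firstChild): ol
After 5 (parentNode): footer
After 6 (parentNode): ul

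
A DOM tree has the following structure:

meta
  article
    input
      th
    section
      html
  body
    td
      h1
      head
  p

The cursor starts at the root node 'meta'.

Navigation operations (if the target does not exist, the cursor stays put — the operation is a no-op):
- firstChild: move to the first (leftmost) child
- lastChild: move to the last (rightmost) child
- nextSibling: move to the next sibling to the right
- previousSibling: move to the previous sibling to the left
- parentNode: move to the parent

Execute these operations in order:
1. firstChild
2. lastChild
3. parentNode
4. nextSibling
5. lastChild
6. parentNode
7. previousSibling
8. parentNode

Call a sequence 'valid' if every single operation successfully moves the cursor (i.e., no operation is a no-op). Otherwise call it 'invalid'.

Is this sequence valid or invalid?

After 1 (firstChild): article
After 2 (lastChild): section
After 3 (parentNode): article
After 4 (nextSibling): body
After 5 (lastChild): td
After 6 (parentNode): body
After 7 (previousSibling): article
After 8 (parentNode): meta

Answer: valid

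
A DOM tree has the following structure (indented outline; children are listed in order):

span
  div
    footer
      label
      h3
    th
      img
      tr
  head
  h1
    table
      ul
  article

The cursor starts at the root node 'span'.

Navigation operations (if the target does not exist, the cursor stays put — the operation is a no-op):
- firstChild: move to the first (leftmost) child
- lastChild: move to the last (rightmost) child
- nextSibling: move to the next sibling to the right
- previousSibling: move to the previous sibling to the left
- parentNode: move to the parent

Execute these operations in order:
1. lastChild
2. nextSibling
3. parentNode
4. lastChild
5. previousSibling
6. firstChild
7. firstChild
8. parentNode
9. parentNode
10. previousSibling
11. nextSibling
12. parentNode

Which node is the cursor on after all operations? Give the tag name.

After 1 (lastChild): article
After 2 (nextSibling): article (no-op, stayed)
After 3 (parentNode): span
After 4 (lastChild): article
After 5 (previousSibling): h1
After 6 (firstChild): table
After 7 (firstChild): ul
After 8 (parentNode): table
After 9 (parentNode): h1
After 10 (previousSibling): head
After 11 (nextSibling): h1
After 12 (parentNode): span

Answer: span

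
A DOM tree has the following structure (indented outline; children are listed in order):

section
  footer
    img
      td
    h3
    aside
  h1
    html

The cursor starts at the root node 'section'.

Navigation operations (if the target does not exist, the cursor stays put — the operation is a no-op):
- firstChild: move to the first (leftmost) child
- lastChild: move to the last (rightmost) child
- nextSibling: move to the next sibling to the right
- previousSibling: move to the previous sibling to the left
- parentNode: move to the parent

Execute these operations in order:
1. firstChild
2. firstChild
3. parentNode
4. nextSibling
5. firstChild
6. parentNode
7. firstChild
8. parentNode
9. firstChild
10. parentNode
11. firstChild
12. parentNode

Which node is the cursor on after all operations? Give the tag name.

After 1 (firstChild): footer
After 2 (firstChild): img
After 3 (parentNode): footer
After 4 (nextSibling): h1
After 5 (firstChild): html
After 6 (parentNode): h1
After 7 (firstChild): html
After 8 (parentNode): h1
After 9 (firstChild): html
After 10 (parentNode): h1
After 11 (firstChild): html
After 12 (parentNode): h1

Answer: h1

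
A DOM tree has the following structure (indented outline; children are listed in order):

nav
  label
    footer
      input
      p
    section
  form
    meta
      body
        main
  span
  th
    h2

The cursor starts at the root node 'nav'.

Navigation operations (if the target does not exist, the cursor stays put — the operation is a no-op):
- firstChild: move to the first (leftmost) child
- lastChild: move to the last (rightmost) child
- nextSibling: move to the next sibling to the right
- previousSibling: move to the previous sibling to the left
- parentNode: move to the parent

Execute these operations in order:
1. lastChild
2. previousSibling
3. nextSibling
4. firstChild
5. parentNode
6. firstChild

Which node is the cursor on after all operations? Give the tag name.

After 1 (lastChild): th
After 2 (previousSibling): span
After 3 (nextSibling): th
After 4 (firstChild): h2
After 5 (parentNode): th
After 6 (firstChild): h2

Answer: h2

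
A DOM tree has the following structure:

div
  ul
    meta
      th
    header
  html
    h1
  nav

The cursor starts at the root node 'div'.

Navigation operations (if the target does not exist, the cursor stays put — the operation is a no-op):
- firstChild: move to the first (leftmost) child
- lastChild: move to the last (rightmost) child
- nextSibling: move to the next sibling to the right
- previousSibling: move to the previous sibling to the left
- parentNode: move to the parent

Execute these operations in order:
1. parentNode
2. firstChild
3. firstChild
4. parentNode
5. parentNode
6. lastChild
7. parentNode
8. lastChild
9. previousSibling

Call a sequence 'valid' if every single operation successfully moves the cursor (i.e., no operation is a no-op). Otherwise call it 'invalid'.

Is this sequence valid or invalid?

After 1 (parentNode): div (no-op, stayed)
After 2 (firstChild): ul
After 3 (firstChild): meta
After 4 (parentNode): ul
After 5 (parentNode): div
After 6 (lastChild): nav
After 7 (parentNode): div
After 8 (lastChild): nav
After 9 (previousSibling): html

Answer: invalid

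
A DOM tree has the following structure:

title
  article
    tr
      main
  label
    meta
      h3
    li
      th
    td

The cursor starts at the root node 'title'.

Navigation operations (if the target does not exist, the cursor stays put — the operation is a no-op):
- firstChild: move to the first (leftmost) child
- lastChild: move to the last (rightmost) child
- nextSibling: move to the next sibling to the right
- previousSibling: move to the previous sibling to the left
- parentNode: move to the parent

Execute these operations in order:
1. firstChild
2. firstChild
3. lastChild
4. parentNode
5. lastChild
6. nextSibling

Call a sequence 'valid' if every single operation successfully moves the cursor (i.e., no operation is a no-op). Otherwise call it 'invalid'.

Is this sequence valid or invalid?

After 1 (firstChild): article
After 2 (firstChild): tr
After 3 (lastChild): main
After 4 (parentNode): tr
After 5 (lastChild): main
After 6 (nextSibling): main (no-op, stayed)

Answer: invalid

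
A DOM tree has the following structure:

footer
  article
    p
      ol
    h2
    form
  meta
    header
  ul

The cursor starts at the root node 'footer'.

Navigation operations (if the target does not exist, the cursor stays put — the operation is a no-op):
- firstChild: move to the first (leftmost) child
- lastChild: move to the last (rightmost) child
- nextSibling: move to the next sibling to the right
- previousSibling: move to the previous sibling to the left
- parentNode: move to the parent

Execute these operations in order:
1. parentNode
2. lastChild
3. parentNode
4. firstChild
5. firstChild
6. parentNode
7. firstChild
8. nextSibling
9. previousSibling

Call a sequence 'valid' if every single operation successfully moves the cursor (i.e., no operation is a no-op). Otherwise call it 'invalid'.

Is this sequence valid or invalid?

After 1 (parentNode): footer (no-op, stayed)
After 2 (lastChild): ul
After 3 (parentNode): footer
After 4 (firstChild): article
After 5 (firstChild): p
After 6 (parentNode): article
After 7 (firstChild): p
After 8 (nextSibling): h2
After 9 (previousSibling): p

Answer: invalid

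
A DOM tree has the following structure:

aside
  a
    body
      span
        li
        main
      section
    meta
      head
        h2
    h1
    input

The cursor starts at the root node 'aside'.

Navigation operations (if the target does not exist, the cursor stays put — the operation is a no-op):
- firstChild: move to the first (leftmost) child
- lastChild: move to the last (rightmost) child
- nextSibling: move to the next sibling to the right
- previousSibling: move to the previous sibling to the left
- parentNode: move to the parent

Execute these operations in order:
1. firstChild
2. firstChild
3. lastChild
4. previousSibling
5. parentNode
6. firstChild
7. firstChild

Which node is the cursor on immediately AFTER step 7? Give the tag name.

Answer: li

Derivation:
After 1 (firstChild): a
After 2 (firstChild): body
After 3 (lastChild): section
After 4 (previousSibling): span
After 5 (parentNode): body
After 6 (firstChild): span
After 7 (firstChild): li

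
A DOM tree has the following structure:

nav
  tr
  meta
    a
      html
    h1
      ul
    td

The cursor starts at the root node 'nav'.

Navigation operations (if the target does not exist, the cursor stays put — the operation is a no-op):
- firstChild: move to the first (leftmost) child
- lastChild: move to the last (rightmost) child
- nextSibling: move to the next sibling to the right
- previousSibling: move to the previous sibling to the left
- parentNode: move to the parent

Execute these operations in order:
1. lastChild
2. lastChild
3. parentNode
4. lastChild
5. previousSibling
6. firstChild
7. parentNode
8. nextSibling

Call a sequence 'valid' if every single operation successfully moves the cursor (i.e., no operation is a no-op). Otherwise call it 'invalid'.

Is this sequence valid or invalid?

After 1 (lastChild): meta
After 2 (lastChild): td
After 3 (parentNode): meta
After 4 (lastChild): td
After 5 (previousSibling): h1
After 6 (firstChild): ul
After 7 (parentNode): h1
After 8 (nextSibling): td

Answer: valid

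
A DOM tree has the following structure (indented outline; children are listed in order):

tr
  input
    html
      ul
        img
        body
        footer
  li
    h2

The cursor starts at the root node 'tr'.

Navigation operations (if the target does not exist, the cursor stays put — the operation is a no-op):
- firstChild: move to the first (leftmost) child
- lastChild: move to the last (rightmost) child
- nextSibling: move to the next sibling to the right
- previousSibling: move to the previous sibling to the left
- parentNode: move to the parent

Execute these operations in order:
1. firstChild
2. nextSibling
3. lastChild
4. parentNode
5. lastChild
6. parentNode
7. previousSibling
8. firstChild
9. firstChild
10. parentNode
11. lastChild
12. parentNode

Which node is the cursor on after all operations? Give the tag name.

Answer: html

Derivation:
After 1 (firstChild): input
After 2 (nextSibling): li
After 3 (lastChild): h2
After 4 (parentNode): li
After 5 (lastChild): h2
After 6 (parentNode): li
After 7 (previousSibling): input
After 8 (firstChild): html
After 9 (firstChild): ul
After 10 (parentNode): html
After 11 (lastChild): ul
After 12 (parentNode): html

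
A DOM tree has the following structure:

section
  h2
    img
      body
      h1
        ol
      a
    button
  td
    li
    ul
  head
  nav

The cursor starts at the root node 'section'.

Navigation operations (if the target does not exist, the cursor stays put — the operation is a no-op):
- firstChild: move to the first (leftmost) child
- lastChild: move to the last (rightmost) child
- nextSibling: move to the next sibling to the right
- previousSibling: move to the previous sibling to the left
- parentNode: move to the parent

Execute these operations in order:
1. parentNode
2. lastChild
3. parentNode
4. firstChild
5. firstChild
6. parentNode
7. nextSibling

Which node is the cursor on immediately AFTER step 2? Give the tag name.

After 1 (parentNode): section (no-op, stayed)
After 2 (lastChild): nav

Answer: nav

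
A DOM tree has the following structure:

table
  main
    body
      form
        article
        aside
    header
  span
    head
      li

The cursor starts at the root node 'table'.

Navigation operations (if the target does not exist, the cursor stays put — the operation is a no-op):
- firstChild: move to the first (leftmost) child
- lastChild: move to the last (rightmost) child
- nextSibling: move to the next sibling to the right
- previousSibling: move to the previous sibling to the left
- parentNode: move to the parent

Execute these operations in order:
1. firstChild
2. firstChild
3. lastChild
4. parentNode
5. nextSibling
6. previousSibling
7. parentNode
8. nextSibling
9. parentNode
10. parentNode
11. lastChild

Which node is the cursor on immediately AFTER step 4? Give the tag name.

After 1 (firstChild): main
After 2 (firstChild): body
After 3 (lastChild): form
After 4 (parentNode): body

Answer: body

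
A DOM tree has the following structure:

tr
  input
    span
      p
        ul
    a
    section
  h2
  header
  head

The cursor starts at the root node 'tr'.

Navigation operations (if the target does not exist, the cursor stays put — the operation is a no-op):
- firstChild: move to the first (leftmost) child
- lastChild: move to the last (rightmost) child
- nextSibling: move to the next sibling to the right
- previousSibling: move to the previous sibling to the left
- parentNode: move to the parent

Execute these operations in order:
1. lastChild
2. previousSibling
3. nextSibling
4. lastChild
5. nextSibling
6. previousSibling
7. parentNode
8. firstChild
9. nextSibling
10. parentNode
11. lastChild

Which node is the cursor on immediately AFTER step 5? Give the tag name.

After 1 (lastChild): head
After 2 (previousSibling): header
After 3 (nextSibling): head
After 4 (lastChild): head (no-op, stayed)
After 5 (nextSibling): head (no-op, stayed)

Answer: head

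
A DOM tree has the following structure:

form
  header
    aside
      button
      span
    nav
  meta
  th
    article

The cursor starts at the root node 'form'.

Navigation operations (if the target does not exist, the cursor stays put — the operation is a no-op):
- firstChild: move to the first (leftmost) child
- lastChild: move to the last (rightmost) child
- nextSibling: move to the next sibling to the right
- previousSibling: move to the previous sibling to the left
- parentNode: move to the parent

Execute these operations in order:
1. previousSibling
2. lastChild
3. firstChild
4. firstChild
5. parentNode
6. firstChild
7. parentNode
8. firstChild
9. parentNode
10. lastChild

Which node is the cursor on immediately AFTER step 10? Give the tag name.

Answer: article

Derivation:
After 1 (previousSibling): form (no-op, stayed)
After 2 (lastChild): th
After 3 (firstChild): article
After 4 (firstChild): article (no-op, stayed)
After 5 (parentNode): th
After 6 (firstChild): article
After 7 (parentNode): th
After 8 (firstChild): article
After 9 (parentNode): th
After 10 (lastChild): article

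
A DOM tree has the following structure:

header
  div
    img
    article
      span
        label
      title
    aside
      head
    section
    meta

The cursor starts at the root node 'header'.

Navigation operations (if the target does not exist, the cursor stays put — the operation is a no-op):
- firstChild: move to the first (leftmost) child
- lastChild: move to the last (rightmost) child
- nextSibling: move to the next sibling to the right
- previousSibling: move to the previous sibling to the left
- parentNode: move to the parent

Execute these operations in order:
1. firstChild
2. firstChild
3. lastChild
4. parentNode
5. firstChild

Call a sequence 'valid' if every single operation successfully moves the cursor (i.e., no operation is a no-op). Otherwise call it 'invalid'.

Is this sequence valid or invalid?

Answer: invalid

Derivation:
After 1 (firstChild): div
After 2 (firstChild): img
After 3 (lastChild): img (no-op, stayed)
After 4 (parentNode): div
After 5 (firstChild): img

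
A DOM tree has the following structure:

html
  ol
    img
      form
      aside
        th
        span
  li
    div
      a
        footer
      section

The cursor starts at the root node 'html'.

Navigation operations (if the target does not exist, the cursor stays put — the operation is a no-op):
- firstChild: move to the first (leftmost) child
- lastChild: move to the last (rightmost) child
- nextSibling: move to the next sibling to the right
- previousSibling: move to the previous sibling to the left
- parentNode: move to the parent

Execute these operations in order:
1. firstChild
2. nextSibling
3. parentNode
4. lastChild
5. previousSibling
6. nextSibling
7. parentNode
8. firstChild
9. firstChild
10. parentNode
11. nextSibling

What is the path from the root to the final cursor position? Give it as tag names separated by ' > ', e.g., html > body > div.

Answer: html > li

Derivation:
After 1 (firstChild): ol
After 2 (nextSibling): li
After 3 (parentNode): html
After 4 (lastChild): li
After 5 (previousSibling): ol
After 6 (nextSibling): li
After 7 (parentNode): html
After 8 (firstChild): ol
After 9 (firstChild): img
After 10 (parentNode): ol
After 11 (nextSibling): li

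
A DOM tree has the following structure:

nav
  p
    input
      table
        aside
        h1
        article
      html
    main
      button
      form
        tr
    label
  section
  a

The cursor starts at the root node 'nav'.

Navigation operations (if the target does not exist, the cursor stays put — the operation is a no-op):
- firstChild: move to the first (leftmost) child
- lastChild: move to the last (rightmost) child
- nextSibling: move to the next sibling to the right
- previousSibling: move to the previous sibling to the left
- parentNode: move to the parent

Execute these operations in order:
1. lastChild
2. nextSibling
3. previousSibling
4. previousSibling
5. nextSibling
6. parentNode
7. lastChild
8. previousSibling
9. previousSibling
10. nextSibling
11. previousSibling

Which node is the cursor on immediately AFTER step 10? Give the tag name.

After 1 (lastChild): a
After 2 (nextSibling): a (no-op, stayed)
After 3 (previousSibling): section
After 4 (previousSibling): p
After 5 (nextSibling): section
After 6 (parentNode): nav
After 7 (lastChild): a
After 8 (previousSibling): section
After 9 (previousSibling): p
After 10 (nextSibling): section

Answer: section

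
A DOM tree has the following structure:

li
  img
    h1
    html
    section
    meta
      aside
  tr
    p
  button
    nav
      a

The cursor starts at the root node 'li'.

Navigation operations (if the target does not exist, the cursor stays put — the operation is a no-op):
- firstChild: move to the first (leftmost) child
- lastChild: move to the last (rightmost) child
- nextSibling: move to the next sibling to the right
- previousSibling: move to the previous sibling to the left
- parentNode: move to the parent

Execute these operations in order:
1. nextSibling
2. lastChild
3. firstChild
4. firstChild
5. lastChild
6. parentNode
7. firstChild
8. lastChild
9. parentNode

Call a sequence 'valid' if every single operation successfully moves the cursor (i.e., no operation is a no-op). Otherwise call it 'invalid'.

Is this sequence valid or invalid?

Answer: invalid

Derivation:
After 1 (nextSibling): li (no-op, stayed)
After 2 (lastChild): button
After 3 (firstChild): nav
After 4 (firstChild): a
After 5 (lastChild): a (no-op, stayed)
After 6 (parentNode): nav
After 7 (firstChild): a
After 8 (lastChild): a (no-op, stayed)
After 9 (parentNode): nav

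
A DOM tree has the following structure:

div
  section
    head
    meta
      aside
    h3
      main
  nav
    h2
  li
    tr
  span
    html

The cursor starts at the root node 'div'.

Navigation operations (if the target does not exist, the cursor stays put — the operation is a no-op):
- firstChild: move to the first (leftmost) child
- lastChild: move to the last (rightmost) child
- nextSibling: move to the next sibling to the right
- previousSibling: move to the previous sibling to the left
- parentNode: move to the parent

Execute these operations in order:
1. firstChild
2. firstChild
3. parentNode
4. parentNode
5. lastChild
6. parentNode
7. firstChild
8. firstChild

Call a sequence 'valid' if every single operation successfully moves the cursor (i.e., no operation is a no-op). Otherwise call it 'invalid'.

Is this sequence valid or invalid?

Answer: valid

Derivation:
After 1 (firstChild): section
After 2 (firstChild): head
After 3 (parentNode): section
After 4 (parentNode): div
After 5 (lastChild): span
After 6 (parentNode): div
After 7 (firstChild): section
After 8 (firstChild): head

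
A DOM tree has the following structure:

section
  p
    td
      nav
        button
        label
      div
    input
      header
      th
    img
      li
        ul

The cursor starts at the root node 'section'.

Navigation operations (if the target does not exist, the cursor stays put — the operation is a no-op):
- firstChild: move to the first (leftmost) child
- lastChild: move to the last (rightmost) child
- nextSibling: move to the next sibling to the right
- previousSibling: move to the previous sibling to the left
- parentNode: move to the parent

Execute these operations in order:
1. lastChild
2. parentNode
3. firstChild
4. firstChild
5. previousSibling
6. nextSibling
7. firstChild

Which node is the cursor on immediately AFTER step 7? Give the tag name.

Answer: header

Derivation:
After 1 (lastChild): p
After 2 (parentNode): section
After 3 (firstChild): p
After 4 (firstChild): td
After 5 (previousSibling): td (no-op, stayed)
After 6 (nextSibling): input
After 7 (firstChild): header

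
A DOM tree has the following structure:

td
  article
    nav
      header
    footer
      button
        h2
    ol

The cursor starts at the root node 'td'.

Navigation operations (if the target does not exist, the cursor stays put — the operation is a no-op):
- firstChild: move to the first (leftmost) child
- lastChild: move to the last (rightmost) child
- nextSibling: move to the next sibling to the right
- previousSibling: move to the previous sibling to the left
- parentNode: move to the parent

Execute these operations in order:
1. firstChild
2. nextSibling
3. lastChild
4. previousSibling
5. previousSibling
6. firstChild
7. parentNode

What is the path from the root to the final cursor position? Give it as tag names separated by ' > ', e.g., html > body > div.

Answer: td > article > nav

Derivation:
After 1 (firstChild): article
After 2 (nextSibling): article (no-op, stayed)
After 3 (lastChild): ol
After 4 (previousSibling): footer
After 5 (previousSibling): nav
After 6 (firstChild): header
After 7 (parentNode): nav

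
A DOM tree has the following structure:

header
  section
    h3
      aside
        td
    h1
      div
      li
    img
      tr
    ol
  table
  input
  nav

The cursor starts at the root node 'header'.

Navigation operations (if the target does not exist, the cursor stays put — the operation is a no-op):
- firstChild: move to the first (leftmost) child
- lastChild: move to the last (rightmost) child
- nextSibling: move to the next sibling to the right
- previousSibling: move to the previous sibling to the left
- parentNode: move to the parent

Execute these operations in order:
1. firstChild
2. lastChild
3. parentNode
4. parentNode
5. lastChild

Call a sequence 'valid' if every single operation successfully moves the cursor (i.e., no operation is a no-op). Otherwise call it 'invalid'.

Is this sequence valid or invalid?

After 1 (firstChild): section
After 2 (lastChild): ol
After 3 (parentNode): section
After 4 (parentNode): header
After 5 (lastChild): nav

Answer: valid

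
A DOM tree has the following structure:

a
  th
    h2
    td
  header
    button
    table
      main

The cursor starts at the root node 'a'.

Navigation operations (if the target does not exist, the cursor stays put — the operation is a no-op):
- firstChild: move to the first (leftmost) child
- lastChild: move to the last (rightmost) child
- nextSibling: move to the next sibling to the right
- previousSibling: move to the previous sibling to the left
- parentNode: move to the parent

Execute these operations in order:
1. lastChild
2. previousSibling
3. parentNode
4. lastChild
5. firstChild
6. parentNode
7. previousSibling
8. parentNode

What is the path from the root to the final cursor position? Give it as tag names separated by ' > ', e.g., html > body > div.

After 1 (lastChild): header
After 2 (previousSibling): th
After 3 (parentNode): a
After 4 (lastChild): header
After 5 (firstChild): button
After 6 (parentNode): header
After 7 (previousSibling): th
After 8 (parentNode): a

Answer: a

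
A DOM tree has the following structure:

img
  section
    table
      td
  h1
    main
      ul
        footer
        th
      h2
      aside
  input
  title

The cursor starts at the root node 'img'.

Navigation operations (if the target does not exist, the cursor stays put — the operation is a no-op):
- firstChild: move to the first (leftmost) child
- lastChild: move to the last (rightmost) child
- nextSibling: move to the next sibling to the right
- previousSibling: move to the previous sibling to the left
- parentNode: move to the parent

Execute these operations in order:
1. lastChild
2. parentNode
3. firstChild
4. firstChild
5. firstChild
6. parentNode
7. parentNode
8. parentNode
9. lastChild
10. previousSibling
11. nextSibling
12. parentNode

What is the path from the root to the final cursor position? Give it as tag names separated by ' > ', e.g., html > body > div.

After 1 (lastChild): title
After 2 (parentNode): img
After 3 (firstChild): section
After 4 (firstChild): table
After 5 (firstChild): td
After 6 (parentNode): table
After 7 (parentNode): section
After 8 (parentNode): img
After 9 (lastChild): title
After 10 (previousSibling): input
After 11 (nextSibling): title
After 12 (parentNode): img

Answer: img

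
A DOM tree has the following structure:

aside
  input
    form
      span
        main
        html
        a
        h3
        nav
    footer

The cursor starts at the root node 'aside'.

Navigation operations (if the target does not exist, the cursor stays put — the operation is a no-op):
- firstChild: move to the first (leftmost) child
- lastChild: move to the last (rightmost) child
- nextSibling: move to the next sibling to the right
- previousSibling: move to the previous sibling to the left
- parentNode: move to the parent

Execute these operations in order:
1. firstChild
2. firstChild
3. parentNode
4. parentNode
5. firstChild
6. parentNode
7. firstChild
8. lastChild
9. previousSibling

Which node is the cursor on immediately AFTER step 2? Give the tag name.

Answer: form

Derivation:
After 1 (firstChild): input
After 2 (firstChild): form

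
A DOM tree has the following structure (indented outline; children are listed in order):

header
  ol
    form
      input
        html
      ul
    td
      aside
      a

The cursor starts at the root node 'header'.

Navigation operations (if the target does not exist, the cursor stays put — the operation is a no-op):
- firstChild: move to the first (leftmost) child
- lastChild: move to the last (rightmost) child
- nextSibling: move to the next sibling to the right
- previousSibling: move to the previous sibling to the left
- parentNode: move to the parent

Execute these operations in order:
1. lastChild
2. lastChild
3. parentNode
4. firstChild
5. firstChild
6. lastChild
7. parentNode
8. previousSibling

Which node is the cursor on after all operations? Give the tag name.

After 1 (lastChild): ol
After 2 (lastChild): td
After 3 (parentNode): ol
After 4 (firstChild): form
After 5 (firstChild): input
After 6 (lastChild): html
After 7 (parentNode): input
After 8 (previousSibling): input (no-op, stayed)

Answer: input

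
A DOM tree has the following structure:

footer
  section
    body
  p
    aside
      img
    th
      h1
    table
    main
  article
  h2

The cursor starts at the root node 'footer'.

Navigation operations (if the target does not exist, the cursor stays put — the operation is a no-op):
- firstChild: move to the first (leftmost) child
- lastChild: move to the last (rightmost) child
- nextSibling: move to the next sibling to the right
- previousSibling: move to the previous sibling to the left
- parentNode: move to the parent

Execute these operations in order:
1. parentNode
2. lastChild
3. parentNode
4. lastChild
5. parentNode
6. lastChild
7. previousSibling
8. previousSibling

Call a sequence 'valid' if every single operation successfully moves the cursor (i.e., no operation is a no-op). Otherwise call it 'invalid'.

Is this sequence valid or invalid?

Answer: invalid

Derivation:
After 1 (parentNode): footer (no-op, stayed)
After 2 (lastChild): h2
After 3 (parentNode): footer
After 4 (lastChild): h2
After 5 (parentNode): footer
After 6 (lastChild): h2
After 7 (previousSibling): article
After 8 (previousSibling): p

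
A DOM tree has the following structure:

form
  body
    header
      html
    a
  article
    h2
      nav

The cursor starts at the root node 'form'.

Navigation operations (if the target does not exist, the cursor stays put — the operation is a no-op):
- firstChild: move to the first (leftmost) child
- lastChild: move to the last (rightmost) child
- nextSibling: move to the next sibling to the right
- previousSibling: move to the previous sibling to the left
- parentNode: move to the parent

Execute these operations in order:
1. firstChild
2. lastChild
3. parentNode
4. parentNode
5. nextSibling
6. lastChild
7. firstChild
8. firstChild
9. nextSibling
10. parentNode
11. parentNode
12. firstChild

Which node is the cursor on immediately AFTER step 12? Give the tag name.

After 1 (firstChild): body
After 2 (lastChild): a
After 3 (parentNode): body
After 4 (parentNode): form
After 5 (nextSibling): form (no-op, stayed)
After 6 (lastChild): article
After 7 (firstChild): h2
After 8 (firstChild): nav
After 9 (nextSibling): nav (no-op, stayed)
After 10 (parentNode): h2
After 11 (parentNode): article
After 12 (firstChild): h2

Answer: h2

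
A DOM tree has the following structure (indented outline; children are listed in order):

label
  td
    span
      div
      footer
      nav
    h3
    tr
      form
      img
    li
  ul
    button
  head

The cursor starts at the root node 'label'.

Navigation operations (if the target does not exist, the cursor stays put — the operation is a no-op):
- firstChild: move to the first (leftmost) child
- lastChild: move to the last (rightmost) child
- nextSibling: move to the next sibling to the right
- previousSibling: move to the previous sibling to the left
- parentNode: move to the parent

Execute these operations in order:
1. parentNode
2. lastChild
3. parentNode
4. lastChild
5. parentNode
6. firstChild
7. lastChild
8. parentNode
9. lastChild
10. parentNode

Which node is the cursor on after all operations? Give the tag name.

After 1 (parentNode): label (no-op, stayed)
After 2 (lastChild): head
After 3 (parentNode): label
After 4 (lastChild): head
After 5 (parentNode): label
After 6 (firstChild): td
After 7 (lastChild): li
After 8 (parentNode): td
After 9 (lastChild): li
After 10 (parentNode): td

Answer: td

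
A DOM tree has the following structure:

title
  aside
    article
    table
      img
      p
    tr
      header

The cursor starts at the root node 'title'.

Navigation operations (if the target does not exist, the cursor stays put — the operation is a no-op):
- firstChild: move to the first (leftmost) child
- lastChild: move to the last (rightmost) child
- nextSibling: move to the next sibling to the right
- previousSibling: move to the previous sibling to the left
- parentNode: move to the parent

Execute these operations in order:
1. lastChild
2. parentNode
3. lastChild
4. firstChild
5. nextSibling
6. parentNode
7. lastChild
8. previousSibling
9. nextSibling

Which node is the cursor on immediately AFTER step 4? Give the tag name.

After 1 (lastChild): aside
After 2 (parentNode): title
After 3 (lastChild): aside
After 4 (firstChild): article

Answer: article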